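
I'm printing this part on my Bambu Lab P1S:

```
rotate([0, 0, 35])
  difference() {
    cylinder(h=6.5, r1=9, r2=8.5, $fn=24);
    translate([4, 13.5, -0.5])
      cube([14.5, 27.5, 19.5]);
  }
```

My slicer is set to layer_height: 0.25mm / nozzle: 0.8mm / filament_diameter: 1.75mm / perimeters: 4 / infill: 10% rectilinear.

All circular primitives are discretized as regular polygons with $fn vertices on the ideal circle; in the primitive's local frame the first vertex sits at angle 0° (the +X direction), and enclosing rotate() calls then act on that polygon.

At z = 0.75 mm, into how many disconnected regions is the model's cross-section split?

1

At z = 0.75 mm: the cone (r1=9→r2=8.5) has section circumradius 8.942 here — a regular 24-gon; the cube at (4, 13.5) (footprint 14.5×27.5) is included at this height; After the difference (first − rest): starting from the cone, the 14.5×27.5 cube at (4, 13.5) misses the remaining region (no effect) — 1 connected region; (rotated 35° about Z; rotation is an isometry so areas/perimeters/island counts are preserved). The result has 1 disconnected region.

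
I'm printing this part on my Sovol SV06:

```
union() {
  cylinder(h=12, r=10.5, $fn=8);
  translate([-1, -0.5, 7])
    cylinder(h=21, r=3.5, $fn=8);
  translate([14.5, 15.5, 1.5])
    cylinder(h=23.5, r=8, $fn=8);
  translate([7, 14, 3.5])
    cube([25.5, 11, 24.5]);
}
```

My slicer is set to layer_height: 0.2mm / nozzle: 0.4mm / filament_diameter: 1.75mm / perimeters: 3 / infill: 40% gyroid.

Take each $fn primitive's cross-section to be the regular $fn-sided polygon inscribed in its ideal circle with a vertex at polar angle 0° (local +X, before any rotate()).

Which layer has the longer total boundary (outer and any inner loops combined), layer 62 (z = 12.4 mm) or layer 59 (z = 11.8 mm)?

Layer 62 (z = 12.4): the cylinder is not intersected at this z (z outside [0, 12]); the cylinder at (-1, -0.5): section is a regular 8-gon, circumradius r=3.5 (perimeter = 2·8·3.500·sin(180°/8) = 21.43 mm); the cylinder at (14.5, 15.5): section is a regular 8-gon, circumradius r=8 (perimeter = 2·8·8.000·sin(180°/8) = 48.98 mm); the 25.5×11 cube at (7, 14) contributes its full rectangle (perimeter 73.00 mm); Merging all regions: the regions partially overlap (shared area 112.97 mm²), so the edge portions inside another operand are dropped and the merged outline is re-measured after clipping — boundary = 101.12 mm. So its perimeter = 101.12 mm. Layer 59 (z = 11.8): the r=10.5 cylinder gives a regular 8-gon of circumradius 10.5 (constant along its height) (perimeter = 2·8·10.500·sin(180°/8) = 64.29 mm); the r=3.5 cylinder at (-1, -0.5) gives a regular 8-gon of circumradius 3.5 (constant along its height) (perimeter = 2·8·3.500·sin(180°/8) = 21.43 mm); the r=8 cylinder at (14.5, 15.5) gives a regular 8-gon of circumradius 8 (constant along its height) (perimeter = 2·8·8.000·sin(180°/8) = 48.98 mm); the cube at (7, 14) is present — its section is the full 25.5×11 rectangle (perimeter 73.00 mm); Taking the union: the regions partially overlap (shared area 147.62 mm²), so the edge portions inside another operand are dropped and the merged outline is re-measured after clipping — boundary = 143.98 mm. So its perimeter = 143.98 mm. Layer 59 is larger (143.98 vs 101.12 mm).

layer 59 (z = 11.8 mm)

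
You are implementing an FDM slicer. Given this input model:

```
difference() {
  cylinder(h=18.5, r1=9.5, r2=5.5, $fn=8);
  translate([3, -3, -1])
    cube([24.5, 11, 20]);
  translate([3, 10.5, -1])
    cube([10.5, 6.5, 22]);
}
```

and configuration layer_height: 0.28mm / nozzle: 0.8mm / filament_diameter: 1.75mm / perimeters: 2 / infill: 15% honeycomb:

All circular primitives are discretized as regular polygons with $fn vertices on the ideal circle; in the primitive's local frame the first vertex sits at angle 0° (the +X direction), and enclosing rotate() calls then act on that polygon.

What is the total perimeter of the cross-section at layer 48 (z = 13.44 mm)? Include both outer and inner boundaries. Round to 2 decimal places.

40.98 mm

At z = 13.44 mm: the cone contributes a regular 8-gon of circumradius 6.594 (interpolated between r1=9.5 and r2=5.5 at t=0.726) (perimeter = 2·8·6.594·sin(180°/8) = 40.37 mm); the 24.5×11 cube at (3, -3) contributes its full rectangle (perimeter 71.00 mm); the cube at (3, 10.5) (footprint 10.5×6.5) is included at this height (perimeter 34.00 mm); After the difference (first − rest): starting from the cone, the 24.5×11 cube at (3, -3) partially overlaps it — only the 21.75 mm² overlap (of its 269.50 mm²) is removed, clipping the outline; the 10.5×6.5 cube at (3, 10.5) misses the remaining region (no effect) — boundary = 40.98 mm. Overall, the cross-section is a single solid region. Total boundary length (outer) = 40.98 mm.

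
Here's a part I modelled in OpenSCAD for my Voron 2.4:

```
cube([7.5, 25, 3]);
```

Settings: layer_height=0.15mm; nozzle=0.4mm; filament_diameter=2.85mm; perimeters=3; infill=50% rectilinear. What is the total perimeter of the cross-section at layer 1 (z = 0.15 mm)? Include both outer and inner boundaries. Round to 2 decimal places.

At z = 0.15 mm: the cube (footprint 7.5×25) is included at this height (perimeter 65.00 mm). Overall, the cross-section is a single solid region. Total boundary length (outer) = 65.00 mm.

65.00 mm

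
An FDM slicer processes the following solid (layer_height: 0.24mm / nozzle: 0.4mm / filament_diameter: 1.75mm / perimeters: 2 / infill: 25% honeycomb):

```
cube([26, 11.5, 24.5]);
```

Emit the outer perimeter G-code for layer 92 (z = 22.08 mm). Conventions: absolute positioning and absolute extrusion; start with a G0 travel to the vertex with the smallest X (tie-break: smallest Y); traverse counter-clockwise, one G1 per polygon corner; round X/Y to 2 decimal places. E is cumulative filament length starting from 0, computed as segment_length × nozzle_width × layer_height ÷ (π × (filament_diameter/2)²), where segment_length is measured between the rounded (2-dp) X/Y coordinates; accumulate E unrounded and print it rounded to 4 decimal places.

At z = 22.08 mm: the cube (footprint 26×11.5) is included at this height. The outline is a single polygon with 4 vertices. Extrusion per mm of travel: 0.4 × 0.24 / (π × 0.875²) = 0.039912. Accumulating E over each segment gives final E = 2.9934.

G0 X0.00 Y0.00 Z22.08
G1 X26.00 Y0.00 E1.0377
G1 X26.00 Y11.50 E1.4967
G1 X0.00 Y11.50 E2.5344
G1 X0.00 Y0.00 E2.9934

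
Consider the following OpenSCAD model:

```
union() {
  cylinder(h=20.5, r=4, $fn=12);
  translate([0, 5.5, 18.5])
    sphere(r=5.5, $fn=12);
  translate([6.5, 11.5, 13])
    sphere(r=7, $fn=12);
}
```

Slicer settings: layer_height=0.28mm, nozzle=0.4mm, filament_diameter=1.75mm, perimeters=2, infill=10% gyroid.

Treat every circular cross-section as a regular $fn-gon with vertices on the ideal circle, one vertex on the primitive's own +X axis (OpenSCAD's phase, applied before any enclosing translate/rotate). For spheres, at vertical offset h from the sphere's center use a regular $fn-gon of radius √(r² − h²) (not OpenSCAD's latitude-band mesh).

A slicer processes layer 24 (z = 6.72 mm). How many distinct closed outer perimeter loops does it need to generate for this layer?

2

At z = 6.72 mm: the r=4 cylinder gives a regular 12-gon of circumradius 4 (constant along its height); the sphere at (0, 5.5) is not intersected at this z (|z−center|=11.780 > r=5.5); the r=7 sphere at (6.5, 11.5) slices to a regular 12-gon of circumradius 3.092 (√(r²−h²) with h=6.28 from center); Merging all regions: the 2 present regions are separate (no shared area or edge), so areas and boundary lengths simply add and each stays a separate island — 2 connected regions. The result has 2 disconnected regions.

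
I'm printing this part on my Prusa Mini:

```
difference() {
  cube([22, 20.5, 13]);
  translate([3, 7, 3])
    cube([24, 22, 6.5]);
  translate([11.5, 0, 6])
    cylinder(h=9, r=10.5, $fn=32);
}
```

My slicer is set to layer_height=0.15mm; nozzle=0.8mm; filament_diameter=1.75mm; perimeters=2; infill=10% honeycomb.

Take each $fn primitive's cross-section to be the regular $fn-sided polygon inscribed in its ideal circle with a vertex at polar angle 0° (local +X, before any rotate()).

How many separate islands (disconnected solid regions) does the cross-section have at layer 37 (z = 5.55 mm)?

1

At z = 5.55 mm: the cube is present — its section is the full 22×20.5 rectangle; the cube at (3, 7) (footprint 24×22) is included at this height; the cylinder at (11.5, 0) does not reach this height (z outside [6, 15]); Taking the first minus the rest: starting from the 22×20.5 cube, the 24×22 cube at (3, 7) partially overlaps it — only the 256.50 mm² overlap (of its 528.00 mm²) is removed, clipping the outline — 1 connected region. Overall, the cross-section is a single solid region. Island count = 1.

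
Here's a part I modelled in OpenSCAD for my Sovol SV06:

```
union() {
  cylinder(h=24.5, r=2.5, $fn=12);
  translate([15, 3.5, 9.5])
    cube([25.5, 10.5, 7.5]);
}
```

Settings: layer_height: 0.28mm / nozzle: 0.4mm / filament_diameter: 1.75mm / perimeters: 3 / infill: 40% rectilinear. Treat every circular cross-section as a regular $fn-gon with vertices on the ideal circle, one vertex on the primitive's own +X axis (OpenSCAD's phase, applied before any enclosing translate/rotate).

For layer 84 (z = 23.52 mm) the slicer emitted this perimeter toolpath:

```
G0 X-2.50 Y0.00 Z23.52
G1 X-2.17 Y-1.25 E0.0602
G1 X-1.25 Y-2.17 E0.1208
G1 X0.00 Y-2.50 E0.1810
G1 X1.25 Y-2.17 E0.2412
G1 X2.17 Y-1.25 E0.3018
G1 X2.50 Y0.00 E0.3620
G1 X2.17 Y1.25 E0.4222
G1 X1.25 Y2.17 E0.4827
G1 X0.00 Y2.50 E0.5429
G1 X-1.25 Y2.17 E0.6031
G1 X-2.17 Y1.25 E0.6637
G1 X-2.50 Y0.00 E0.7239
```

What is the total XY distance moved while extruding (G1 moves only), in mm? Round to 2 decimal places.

15.55 mm

Sum the Euclidean lengths of each G1 segment: total = 15.55 mm.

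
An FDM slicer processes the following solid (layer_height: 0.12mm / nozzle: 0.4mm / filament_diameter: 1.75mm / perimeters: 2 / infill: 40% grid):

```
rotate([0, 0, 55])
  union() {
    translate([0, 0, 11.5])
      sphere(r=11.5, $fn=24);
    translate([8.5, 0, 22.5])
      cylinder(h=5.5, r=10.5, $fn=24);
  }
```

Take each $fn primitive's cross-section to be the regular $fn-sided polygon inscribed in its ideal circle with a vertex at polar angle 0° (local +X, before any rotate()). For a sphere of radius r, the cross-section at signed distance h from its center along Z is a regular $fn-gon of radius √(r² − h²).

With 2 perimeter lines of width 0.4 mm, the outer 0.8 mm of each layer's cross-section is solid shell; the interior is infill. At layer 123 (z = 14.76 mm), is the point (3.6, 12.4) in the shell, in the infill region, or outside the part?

At z = 14.76 mm: the r=11.5 sphere slices to a regular 24-gon of circumradius 11.028 (√(r²−h²) with h=3.26 from center); the cylinder at (8.5, 0) does not reach this height (z outside [22.5, 28]); Taking the union: only the r=11.5 sphere is present, so the union is just that shape — 1 connected region; (rotated 55° about Z; rotation is an isometry so areas/perimeters/island counts are preserved). Overall, the cross-section is a single solid region. Undo the 55° rotation: the query point maps to (12.222, 4.163) in the un-rotated model frame. The nearest boundary edge runs (10.65, 2.85)→(9.55, 5.51); distance from the point to it = 1.95 mm. The point is not inside any of the regions above, so it lies outside the cross-section (1.95 mm from the nearest boundary).

outside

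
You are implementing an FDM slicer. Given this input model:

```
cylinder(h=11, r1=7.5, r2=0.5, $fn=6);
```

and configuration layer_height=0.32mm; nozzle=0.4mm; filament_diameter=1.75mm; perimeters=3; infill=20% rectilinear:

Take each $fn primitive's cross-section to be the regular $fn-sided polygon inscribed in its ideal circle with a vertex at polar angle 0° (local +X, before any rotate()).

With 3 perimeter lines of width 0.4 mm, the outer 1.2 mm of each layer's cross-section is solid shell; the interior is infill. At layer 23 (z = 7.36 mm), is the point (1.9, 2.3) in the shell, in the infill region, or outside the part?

At z = 7.36 mm: the cone (r1=7.5→r2=0.5) has section circumradius 2.816 here — a regular 6-gon. Overall, the cross-section is a single solid region. The nearest boundary edge runs (2.82, 0.00)→(1.41, 2.44); distance from the point to it = 0.36 mm. The point is not inside any of the regions above, so it lies outside the cross-section (0.36 mm from the nearest boundary).

outside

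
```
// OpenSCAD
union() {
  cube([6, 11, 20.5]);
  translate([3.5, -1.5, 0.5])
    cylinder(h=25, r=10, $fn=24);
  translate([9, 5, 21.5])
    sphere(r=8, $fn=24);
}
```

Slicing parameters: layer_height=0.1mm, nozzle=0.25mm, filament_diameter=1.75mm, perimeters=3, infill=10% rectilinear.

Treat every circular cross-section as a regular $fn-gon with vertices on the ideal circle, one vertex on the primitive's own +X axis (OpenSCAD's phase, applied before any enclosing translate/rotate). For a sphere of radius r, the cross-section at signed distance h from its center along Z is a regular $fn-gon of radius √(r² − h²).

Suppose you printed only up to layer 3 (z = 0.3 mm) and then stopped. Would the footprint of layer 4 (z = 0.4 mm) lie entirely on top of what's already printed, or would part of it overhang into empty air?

Compare the two slices. At z = 0.3: the cube is present — its section is the full 6×11 rectangle (area 66.00 mm²); the cylinder at (3.5, -1.5) does not reach this height (z outside [0.5, 25.5]); the sphere at (9, 5) does not reach this height (|z−center|=21.200 > r=8); Taking the union: only the 6×11 cube is present, so the union is just that shape — area = 66.00 mm². At z = 0.4: the 6×11 cube contributes its full rectangle (area 66.00 mm²); the cylinder at (3.5, -1.5) is not intersected at this z (z outside [0.5, 25.5]); the sphere at (9, 5) is not intersected at this z (|z−center|=21.100 > r=8); Merging all regions: only the 6×11 cube is present, so the union is just that shape — area = 66.00 mm². Checking containment: the cross-section at z = 0.4 is a subset of the cross-section at z = 0.3.

entirely on top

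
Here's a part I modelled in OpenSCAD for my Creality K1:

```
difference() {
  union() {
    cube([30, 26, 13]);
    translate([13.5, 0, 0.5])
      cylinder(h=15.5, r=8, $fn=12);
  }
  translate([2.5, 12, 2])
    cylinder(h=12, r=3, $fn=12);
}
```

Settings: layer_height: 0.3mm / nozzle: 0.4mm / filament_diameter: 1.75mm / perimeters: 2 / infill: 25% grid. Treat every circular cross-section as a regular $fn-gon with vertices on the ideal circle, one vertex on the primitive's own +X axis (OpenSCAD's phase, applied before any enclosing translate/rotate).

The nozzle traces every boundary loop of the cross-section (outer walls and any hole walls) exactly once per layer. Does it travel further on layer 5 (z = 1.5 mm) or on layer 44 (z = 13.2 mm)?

Layer 5 (z = 1.5): the cube is present — its section is the full 30×26 rectangle (perimeter 112.00 mm); the r=8 cylinder at (13.5, 0) contributes a regular 12-gon of circumradius 8 (perimeter = 2·12·8.000·sin(180°/12) = 49.69 mm); Combining (union): the regions partially overlap (shared area 96.00 mm²), so the edge portions inside another operand are dropped and the merged outline is re-measured after clipping — boundary = 120.85 mm; the cylinder at (2.5, 12) is absent (z outside [2, 14]); After the difference (first − rest): none of the subtracted shapes is present at this height, so that combined region is unchanged — boundary = 120.85 mm. So its perimeter = 120.85 mm. Layer 44 (z = 13.2): the cube does not reach this height (z outside [0, 13]); the cylinder at (13.5, 0): section is a regular 12-gon, circumradius r=8 (perimeter = 2·12·8.000·sin(180°/12) = 49.69 mm); Merging all regions: only the r=8 cylinder at (13.5, 0) is present, so the union is just that shape — boundary = 49.69 mm; the cylinder at (2.5, 12): section is a regular 12-gon, circumradius r=3 (perimeter = 2·12·3.000·sin(180°/12) = 18.63 mm); Taking the first minus the rest: starting from the result so far, the r=3 cylinder at (2.5, 12) misses the remaining region (no effect) — boundary = 49.69 mm. So its perimeter = 49.69 mm. Layer 5 is larger (120.85 vs 49.69 mm).

layer 5 (z = 1.5 mm)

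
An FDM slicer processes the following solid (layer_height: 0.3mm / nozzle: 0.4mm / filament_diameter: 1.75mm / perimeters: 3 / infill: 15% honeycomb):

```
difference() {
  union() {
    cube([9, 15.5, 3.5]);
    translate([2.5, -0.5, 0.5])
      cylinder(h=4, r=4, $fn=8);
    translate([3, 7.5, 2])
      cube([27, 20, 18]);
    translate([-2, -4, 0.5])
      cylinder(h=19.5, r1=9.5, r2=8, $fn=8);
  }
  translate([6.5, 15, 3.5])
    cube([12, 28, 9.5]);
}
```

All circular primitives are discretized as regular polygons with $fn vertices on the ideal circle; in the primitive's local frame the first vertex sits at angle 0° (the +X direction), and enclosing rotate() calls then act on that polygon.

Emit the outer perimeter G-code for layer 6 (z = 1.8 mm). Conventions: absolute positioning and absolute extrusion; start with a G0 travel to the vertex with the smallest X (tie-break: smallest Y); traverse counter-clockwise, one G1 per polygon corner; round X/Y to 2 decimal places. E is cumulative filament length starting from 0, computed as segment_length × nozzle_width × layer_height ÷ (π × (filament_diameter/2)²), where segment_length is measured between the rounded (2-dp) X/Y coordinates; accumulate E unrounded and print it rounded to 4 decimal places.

G0 X-11.40 Y-4.00 Z1.80
G1 X-8.65 Y-10.65 E0.3590
G1 X-2.00 Y-13.40 E0.7180
G1 X4.65 Y-10.65 E1.0771
G1 X7.40 Y-4.00 E1.4361
G1 X6.23 Y-1.16 E1.5893
G1 X6.50 Y-0.50 E1.6249
G1 X6.29 Y0.00 E1.6519
G1 X9.00 Y0.00 E1.7872
G1 X9.00 Y15.50 E2.5604
G1 X0.00 Y15.50 E3.0095
G1 X0.00 Y4.57 E3.5548
G1 X-2.00 Y5.40 E3.6628
G1 X-8.65 Y2.65 E4.0218
G1 X-11.40 Y-4.00 E4.3808

At z = 1.8 mm: the cube is present — its section is the full 9×15.5 rectangle; the r=4 cylinder at (2.5, -0.5) gives a regular 8-gon of circumradius 4 (constant along its height); the cube at (3, 7.5) does not reach this height (z outside [2, 20]); the cone at (-2, -4): at t=0.067 of its height the radius interpolates to r₁+(r₂−r₁)t = 9.400, giving a regular 8-gon of that circumradius; Combining (union): the regions partially overlap (shared area 63.02 mm²), so overlapping operands fuse into one piece — 1 connected region; the cube at (6.5, 15) is not intersected at this z (z outside [3.5, 13]); Subtracting the remaining from the first: none of the subtracted shapes is present at this height, so that combined region is unchanged — 1 connected region. The outline is a single polygon with 14 vertices. Extrusion per mm of travel: 0.4 × 0.3 / (π × 0.875²) = 0.049890. Accumulating E over each segment gives final E = 4.3808.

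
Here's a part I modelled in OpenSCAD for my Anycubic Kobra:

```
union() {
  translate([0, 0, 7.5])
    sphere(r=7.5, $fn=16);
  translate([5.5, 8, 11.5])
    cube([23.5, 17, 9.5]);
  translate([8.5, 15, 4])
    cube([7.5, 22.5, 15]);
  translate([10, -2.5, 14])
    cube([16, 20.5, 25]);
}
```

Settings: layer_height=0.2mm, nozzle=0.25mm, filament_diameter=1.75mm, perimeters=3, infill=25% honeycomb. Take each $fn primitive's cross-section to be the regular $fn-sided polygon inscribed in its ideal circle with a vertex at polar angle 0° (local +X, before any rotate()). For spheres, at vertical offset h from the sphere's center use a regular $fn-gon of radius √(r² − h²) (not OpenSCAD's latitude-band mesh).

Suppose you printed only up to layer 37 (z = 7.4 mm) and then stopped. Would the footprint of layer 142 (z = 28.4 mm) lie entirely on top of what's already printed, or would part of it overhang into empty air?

part overhangs

Compare the two slices. At z = 7.4: the sphere: section is a regular 16-gon, circumradius = √(r²−h²) = √(7.5²−0.1²) = 7.499 (area = (16/2)·7.499²·sin(360°/16) = 172.18 mm²); the cube at (5.5, 8) is not intersected at this z (z outside [11.5, 21]); the cube at (8.5, 15) (footprint 7.5×22.5) is included at this height (area 168.75 mm²); the cube at (10, -2.5) is not intersected at this z (z outside [14, 39]); Combining (union): the 2 present regions are separate (no shared area or edge), so areas and boundary lengths simply add and each stays a separate island — area = 340.93 mm². At z = 28.4: the sphere is absent (|z−center|=20.900 > r=7.5); the cube at (5.5, 8) does not reach this height (z outside [11.5, 21]); the cube at (8.5, 15) does not reach this height (z outside [4, 19]); the cube at (10, -2.5) (footprint 16×20.5) is included at this height (area 328.00 mm²); Merging all regions: only the 16×20.5 cube at (10, -2.5) is present, so the union is just that shape — area = 328.00 mm². Checking containment: at z = 28.4 the cross-section extends beyond the z = 7.4 cross-section by about 310.00 mm².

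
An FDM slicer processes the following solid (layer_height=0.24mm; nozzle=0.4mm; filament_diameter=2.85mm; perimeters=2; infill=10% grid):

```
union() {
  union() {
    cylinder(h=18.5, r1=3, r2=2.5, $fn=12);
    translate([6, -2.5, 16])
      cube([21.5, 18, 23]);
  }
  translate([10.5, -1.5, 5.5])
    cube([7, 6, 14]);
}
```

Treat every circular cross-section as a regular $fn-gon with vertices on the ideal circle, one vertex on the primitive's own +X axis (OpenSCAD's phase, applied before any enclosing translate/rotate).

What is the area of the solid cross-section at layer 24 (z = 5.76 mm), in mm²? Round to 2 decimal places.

66.27 mm²

At z = 5.76 mm: the cone: at t=0.311 of its height the radius interpolates to r₁+(r₂−r₁)t = 2.844, giving a regular 12-gon of that circumradius (area = (12/2)·2.844²·sin(360°/12) = 24.27 mm²); the cube at (6, -2.5) does not reach this height (z outside [16, 39]); Taking the union: only the cone is present, so the union is just that shape — area = 24.27 mm²; the cube at (10.5, -1.5) (footprint 7×6) is included at this height (area 42.00 mm²); Taking the union: the 2 present regions are separate (no shared area or edge), so areas and boundary lengths simply add and each stays a separate island — area = 66.27 mm². Overall, the cross-section has 2 separate islands. Net area = 66.27 mm².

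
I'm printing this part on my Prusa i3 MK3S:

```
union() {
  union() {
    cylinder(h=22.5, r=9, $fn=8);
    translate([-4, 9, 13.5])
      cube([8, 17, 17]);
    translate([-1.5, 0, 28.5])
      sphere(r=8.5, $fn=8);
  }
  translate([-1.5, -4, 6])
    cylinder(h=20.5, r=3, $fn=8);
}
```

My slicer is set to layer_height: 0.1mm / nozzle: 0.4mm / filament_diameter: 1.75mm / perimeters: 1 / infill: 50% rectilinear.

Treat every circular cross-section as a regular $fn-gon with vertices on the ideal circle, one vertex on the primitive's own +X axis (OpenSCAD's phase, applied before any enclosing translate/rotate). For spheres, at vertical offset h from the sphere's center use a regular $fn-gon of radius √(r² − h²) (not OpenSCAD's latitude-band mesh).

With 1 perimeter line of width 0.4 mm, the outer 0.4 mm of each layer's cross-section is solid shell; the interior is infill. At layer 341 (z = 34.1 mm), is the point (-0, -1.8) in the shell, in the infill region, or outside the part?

At z = 34.1 mm: the cylinder is not intersected at this z (z outside [0, 22.5]); the cube at (-4, 9) is absent (z outside [13.5, 30.5]); the r=8.5 sphere at (-1.5, 0) slices to a regular 8-gon of circumradius 6.395 (√(r²−h²) with h=5.6 from center); Combining (union): only the r=8.5 sphere at (-1.5, 0) is present, so the union is just that shape — 1 connected region; the cylinder at (-1.5, -4) does not reach this height (z outside [6, 26.5]); Merging all regions: only that combined region is present, so the union is just that shape — 1 connected region. Overall, the cross-section is a single solid region. The nearest boundary edge runs (-1.50, -6.39)→(3.02, -4.52); distance from the point to it = 3.67 mm. The point is inside the cross-section and 3.67 mm from the nearest boundary — more than the 0.4 mm shell width (1 × 0.4), so it's in the infill interior.

infill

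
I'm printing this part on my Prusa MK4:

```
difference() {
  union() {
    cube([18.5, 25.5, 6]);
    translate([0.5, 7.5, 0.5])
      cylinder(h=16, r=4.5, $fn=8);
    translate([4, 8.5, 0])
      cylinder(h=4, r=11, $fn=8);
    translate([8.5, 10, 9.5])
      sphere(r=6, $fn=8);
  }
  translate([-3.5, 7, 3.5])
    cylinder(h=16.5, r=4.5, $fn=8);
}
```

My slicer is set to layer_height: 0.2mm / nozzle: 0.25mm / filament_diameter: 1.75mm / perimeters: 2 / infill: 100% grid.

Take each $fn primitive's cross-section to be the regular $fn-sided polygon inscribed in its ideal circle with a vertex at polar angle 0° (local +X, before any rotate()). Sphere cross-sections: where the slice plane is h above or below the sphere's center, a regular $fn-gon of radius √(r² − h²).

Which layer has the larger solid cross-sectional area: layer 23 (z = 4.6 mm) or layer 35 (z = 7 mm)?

layer 23 (z = 4.6 mm)

Layer 23 (z = 4.6): the cube is present — its section is the full 18.5×25.5 rectangle (area 471.75 mm²); the r=4.5 cylinder at (0.5, 7.5) gives a regular 8-gon of circumradius 4.5 (constant along its height) (area = (8/2)·4.500²·sin(360°/8) = 57.28 mm²); the cylinder at (4, 8.5) is not intersected at this z (z outside [0, 4]); the sphere at (8.5, 10): section is a regular 8-gon, circumradius = √(r²−h²) = √(6²−4.9²) = 3.463 (area = (8/2)·3.463²·sin(360°/8) = 33.91 mm²); Combining (union): the regions partially overlap — summed areas 562.94 mm² minus the doubly-counted overlap 66.95 mm² gives 495.99 mm² — area = 495.99 mm²; the cylinder at (-3.5, 7): section is a regular 8-gon, circumradius r=4.5 (area = (8/2)·4.500²·sin(360°/8) = 57.28 mm²); After the difference (first − rest): starting from that combined region (495.99 mm²), the r=4.5 cylinder at (-3.5, 7) partially overlaps it — only the 24.29 mm² overlap (of its 57.28 mm²) is removed, clipping the outline — area = 471.70 mm². So its area = 471.70 mm². Layer 35 (z = 7): the cube is not intersected at this z (z outside [0, 6]); the r=4.5 cylinder at (0.5, 7.5) gives a regular 8-gon of circumradius 4.5 (constant along its height) (area = (8/2)·4.500²·sin(360°/8) = 57.28 mm²); the cylinder at (4, 8.5) does not reach this height (z outside [0, 4]); the sphere at (8.5, 10): section is a regular 8-gon, circumradius = √(r²−h²) = √(6²−2.5²) = 5.454 (area = (8/2)·5.454²·sin(360°/8) = 84.15 mm²); Combining (union): the regions partially overlap — summed areas 141.42 mm² minus the doubly-counted overlap 3.26 mm² gives 138.16 mm² — area = 138.16 mm²; the r=4.5 cylinder at (-3.5, 7) gives a regular 8-gon of circumradius 4.5 (constant along its height) (area = (8/2)·4.500²·sin(360°/8) = 57.28 mm²); After the difference (first − rest): starting from that combined region (138.16 mm²), the r=4.5 cylinder at (-3.5, 7) partially overlaps it — only the 24.29 mm² overlap (of its 57.28 mm²) is removed, clipping the outline — area = 113.87 mm². So its area = 113.87 mm². Layer 23 is larger (471.70 vs 113.87 mm²).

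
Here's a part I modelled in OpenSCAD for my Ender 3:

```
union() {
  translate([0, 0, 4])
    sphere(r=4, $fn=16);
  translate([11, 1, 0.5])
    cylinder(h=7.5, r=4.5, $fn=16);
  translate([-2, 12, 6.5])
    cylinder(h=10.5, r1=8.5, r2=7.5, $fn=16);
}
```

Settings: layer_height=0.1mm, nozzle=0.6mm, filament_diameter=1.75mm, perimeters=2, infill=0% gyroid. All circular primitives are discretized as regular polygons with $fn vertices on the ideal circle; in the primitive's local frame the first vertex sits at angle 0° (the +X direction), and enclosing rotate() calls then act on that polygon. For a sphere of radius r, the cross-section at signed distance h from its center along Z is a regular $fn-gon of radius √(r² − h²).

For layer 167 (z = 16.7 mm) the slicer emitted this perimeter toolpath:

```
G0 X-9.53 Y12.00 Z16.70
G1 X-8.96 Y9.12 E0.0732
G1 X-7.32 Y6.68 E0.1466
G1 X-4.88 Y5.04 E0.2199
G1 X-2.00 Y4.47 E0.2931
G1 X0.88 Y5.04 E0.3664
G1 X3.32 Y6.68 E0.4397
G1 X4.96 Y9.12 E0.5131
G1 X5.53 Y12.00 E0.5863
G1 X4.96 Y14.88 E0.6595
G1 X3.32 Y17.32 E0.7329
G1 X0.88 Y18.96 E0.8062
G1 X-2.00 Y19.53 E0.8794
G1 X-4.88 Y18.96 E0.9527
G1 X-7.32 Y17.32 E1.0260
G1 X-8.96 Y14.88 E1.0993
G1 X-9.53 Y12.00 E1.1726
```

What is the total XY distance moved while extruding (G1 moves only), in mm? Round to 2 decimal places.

47.01 mm

Sum the Euclidean lengths of each G1 segment: total = 47.01 mm.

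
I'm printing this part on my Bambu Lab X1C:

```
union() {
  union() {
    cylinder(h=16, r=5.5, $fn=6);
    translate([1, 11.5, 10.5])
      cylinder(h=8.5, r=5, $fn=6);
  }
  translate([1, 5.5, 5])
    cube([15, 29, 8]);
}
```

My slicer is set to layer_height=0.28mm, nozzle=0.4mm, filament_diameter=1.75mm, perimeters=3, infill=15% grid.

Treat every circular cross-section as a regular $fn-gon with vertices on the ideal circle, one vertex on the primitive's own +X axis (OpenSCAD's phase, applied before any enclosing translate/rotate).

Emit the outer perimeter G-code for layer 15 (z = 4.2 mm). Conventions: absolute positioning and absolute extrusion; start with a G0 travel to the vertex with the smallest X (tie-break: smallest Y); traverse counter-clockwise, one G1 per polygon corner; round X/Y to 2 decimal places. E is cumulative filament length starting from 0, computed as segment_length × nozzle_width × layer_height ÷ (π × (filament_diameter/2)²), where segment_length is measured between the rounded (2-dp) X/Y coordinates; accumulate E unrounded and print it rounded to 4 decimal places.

G0 X-5.50 Y0.00 Z4.20
G1 X-2.75 Y-4.76 E0.2560
G1 X2.75 Y-4.76 E0.5121
G1 X5.50 Y0.00 E0.7681
G1 X2.75 Y4.76 E1.0240
G1 X-2.75 Y4.76 E1.2801
G1 X-5.50 Y0.00 E1.5361

At z = 4.2 mm: the cylinder: section is a regular 6-gon, circumradius r=5.5; the cylinder at (1, 11.5) does not reach this height (z outside [10.5, 19]); Taking the union: only the r=5.5 cylinder is present, so the union is just that shape — 1 connected region; the cube at (1, 5.5) does not reach this height (z outside [5, 13]); Taking the union: only the result so far is present, so the union is just that shape — 1 connected region. The outline is a single polygon with 6 vertices. Extrusion per mm of travel: 0.4 × 0.28 / (π × 0.875²) = 0.046564. Accumulating E over each segment gives final E = 1.5361.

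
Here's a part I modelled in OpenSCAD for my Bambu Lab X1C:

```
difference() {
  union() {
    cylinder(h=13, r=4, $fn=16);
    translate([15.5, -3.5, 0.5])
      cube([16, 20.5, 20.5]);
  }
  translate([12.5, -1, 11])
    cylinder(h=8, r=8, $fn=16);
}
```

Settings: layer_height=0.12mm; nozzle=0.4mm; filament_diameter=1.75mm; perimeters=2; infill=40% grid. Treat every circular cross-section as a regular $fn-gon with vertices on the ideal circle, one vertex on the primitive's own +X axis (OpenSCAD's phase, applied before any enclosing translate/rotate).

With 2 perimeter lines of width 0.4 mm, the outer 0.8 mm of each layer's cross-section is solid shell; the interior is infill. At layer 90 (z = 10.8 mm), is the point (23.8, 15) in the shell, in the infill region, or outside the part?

infill

At z = 10.8 mm: the cylinder: section is a regular 16-gon, circumradius r=4; the cube at (15.5, -3.5) (footprint 16×20.5) is included at this height; Taking the union: the 2 present regions are separate (no shared area or edge), so areas and boundary lengths simply add and each stays a separate island — 2 connected regions; the cylinder at (12.5, -1) does not reach this height (z outside [11, 19]); Taking the first minus the rest: none of the subtracted shapes is present at this height, so that combined region is unchanged — 2 connected regions. Overall, the cross-section has 2 separate islands. The nearest boundary edge runs (15.50, 17.00)→(31.50, 17.00); distance from the point to it = 2.00 mm. (Shell/infill is judged within the island containing the point — the largest one.) The point is inside the cross-section and 2.00 mm from the nearest boundary — more than the 0.8 mm shell width (2 × 0.4), so it's in the infill interior.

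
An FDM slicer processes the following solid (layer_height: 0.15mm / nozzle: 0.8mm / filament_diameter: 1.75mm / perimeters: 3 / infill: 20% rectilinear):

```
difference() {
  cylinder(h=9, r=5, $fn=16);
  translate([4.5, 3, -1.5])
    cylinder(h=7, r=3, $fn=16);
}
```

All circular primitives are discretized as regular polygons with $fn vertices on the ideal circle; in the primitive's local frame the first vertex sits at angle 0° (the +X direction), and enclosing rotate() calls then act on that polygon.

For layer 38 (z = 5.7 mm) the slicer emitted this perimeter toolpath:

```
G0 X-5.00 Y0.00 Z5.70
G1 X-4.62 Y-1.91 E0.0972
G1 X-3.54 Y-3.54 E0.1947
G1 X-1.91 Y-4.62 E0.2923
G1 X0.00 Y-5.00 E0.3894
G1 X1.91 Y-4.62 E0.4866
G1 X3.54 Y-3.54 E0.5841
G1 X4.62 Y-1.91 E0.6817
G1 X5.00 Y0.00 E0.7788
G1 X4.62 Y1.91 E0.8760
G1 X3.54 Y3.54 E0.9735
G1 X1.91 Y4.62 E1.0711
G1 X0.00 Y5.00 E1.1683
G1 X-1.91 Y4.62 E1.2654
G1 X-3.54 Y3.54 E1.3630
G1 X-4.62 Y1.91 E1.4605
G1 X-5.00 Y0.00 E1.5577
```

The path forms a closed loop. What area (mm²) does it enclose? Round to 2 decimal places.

Apply the shoelace formula to the sequence of (X, Y) vertices; enclosed area = 76.57 mm².

76.57 mm²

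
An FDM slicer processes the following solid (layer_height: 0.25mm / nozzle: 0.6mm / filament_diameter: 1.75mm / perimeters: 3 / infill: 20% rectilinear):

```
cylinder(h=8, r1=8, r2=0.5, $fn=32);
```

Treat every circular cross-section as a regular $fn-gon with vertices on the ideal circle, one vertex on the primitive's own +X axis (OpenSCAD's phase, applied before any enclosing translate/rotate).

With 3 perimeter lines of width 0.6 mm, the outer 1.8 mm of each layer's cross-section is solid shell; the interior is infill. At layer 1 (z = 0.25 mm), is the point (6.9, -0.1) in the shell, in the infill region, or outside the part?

At z = 0.25 mm: the cone contributes a regular 32-gon of circumradius 7.766 (interpolated between r1=8 and r2=0.5 at t=0.031). Overall, the cross-section is a single solid region. The nearest boundary edge runs (7.62, -1.51)→(7.77, 0.00); distance from the point to it = 0.85 mm. The point is inside the cross-section, 0.85 mm from the nearest boundary — within the 1.8 mm shell band (3 × 0.6).

shell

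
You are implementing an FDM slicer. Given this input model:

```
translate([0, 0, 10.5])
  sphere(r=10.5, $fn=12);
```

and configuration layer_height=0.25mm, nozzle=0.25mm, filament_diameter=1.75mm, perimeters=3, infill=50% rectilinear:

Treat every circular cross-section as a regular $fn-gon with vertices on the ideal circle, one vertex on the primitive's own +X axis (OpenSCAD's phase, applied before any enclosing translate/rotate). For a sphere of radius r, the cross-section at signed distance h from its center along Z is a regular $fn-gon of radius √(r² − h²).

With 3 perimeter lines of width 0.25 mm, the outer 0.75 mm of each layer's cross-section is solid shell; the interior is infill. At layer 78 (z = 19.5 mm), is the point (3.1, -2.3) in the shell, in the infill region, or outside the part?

At z = 19.5 mm: the r=10.5 sphere slices to a regular 12-gon of circumradius 5.408 (√(r²−h²) with h=9 from center). Overall, the cross-section is a single solid region. The nearest boundary edge runs (2.70, -4.68)→(4.68, -2.70); distance from the point to it = 1.41 mm. The point is inside the cross-section and 1.41 mm from the nearest boundary — more than the 0.75 mm shell width (3 × 0.25), so it's in the infill interior.

infill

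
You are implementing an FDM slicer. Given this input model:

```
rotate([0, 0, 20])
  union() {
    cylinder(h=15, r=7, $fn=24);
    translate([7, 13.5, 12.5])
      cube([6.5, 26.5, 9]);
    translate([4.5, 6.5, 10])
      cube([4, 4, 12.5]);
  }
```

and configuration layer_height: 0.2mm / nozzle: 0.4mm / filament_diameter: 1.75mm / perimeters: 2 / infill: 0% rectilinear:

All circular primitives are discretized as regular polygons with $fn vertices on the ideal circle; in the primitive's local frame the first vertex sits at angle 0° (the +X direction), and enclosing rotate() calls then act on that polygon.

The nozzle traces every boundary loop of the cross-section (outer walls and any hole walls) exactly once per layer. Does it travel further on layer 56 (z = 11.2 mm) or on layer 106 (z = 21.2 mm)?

layer 106 (z = 21.2 mm)

Layer 56 (z = 11.2): the cylinder: section is a regular 24-gon, circumradius r=7 (perimeter = 2·24·7.000·sin(180°/24) = 43.86 mm); the cube at (7, 13.5) is not intersected at this z (z outside [12.5, 21.5]); the cube at (4.5, 6.5) (footprint 4×4) is included at this height (perimeter 16.00 mm); Taking the union: the 2 present regions are separate (no shared area or edge), so areas and boundary lengths simply add and each stays a separate island — boundary = 59.86 mm; (rotated 20° about Z; rotation is an isometry so areas/perimeters/island counts are preserved). So its perimeter = 59.86 mm. Layer 106 (z = 21.2): the cylinder does not reach this height (z outside [0, 15]); the cube at (7, 13.5) (footprint 6.5×26.5) is included at this height (perimeter 66.00 mm); the cube at (4.5, 6.5) (footprint 4×4) is included at this height (perimeter 16.00 mm); Merging all regions: the 2 present regions are separate (no shared area or edge), so areas and boundary lengths simply add and each stays a separate island — boundary = 82.00 mm; (whole slice rotated 20° about Z — lengths, areas and connectivity unchanged). So its perimeter = 82.00 mm. Layer 106 is larger (82.00 vs 59.86 mm).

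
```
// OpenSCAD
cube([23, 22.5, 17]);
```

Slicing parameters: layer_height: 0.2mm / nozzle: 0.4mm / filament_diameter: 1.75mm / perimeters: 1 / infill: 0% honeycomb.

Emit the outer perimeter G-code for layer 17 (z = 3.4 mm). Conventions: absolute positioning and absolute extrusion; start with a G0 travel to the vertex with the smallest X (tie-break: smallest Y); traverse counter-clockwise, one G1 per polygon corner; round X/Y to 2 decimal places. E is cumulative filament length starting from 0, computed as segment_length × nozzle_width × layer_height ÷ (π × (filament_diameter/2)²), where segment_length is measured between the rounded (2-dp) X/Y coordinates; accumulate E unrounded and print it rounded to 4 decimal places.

At z = 3.4 mm: the cube (footprint 23×22.5) is included at this height. The outline is a single polygon with 4 vertices. Extrusion per mm of travel: 0.4 × 0.2 / (π × 0.875²) = 0.033260. Accumulating E over each segment gives final E = 3.0267.

G0 X0.00 Y0.00 Z3.40
G1 X23.00 Y0.00 E0.7650
G1 X23.00 Y22.50 E1.5133
G1 X0.00 Y22.50 E2.2783
G1 X0.00 Y0.00 E3.0267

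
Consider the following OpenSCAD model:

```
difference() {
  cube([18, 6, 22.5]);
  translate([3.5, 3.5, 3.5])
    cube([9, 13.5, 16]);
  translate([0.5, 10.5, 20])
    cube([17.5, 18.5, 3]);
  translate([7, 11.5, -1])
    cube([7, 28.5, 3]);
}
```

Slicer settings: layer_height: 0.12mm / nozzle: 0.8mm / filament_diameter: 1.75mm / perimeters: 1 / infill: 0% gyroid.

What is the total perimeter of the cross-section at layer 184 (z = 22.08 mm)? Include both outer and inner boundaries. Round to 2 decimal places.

48.00 mm

At z = 22.08 mm: the 18×6 cube contributes its full rectangle (perimeter 48.00 mm); the cube at (3.5, 3.5) does not reach this height (z outside [3.5, 19.5]); the 17.5×18.5 cube at (0.5, 10.5) contributes its full rectangle (perimeter 72.00 mm); the cube at (7, 11.5) is not intersected at this z (z outside [-1, 2]); Subtracting the remaining from the first: starting from the 18×6 cube, the 17.5×18.5 cube at (0.5, 10.5) misses the remaining region (no effect) — boundary = 48.00 mm. Overall, the cross-section is a single solid region. Total boundary length (outer) = 48.00 mm.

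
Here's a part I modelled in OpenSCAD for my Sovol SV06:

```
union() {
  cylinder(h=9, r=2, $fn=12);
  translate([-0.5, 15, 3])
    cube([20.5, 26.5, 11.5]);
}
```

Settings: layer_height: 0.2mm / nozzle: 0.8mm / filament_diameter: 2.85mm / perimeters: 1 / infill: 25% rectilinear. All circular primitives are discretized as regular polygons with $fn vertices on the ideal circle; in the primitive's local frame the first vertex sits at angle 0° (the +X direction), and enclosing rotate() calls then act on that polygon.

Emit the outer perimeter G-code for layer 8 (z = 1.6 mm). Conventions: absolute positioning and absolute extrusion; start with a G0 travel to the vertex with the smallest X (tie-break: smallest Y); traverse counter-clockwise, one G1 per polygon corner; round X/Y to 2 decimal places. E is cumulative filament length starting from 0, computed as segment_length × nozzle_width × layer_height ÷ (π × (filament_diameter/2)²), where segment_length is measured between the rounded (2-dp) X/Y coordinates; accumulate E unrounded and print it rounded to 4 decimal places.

At z = 1.6 mm: the r=2 cylinder gives a regular 12-gon of circumradius 2 (constant along its height); the cube at (-0.5, 15) is not intersected at this z (z outside [3, 14.5]); Taking the union: only the r=2 cylinder is present, so the union is just that shape — 1 connected region. The outline is a single polygon with 12 vertices. Extrusion per mm of travel: 0.8 × 0.2 / (π × 1.425²) = 0.025081. Accumulating E over each segment gives final E = 0.3114.

G0 X-2.00 Y0.00 Z1.60
G1 X-1.73 Y-1.00 E0.0260
G1 X-1.00 Y-1.73 E0.0519
G1 X0.00 Y-2.00 E0.0779
G1 X1.00 Y-1.73 E0.1038
G1 X1.73 Y-1.00 E0.1297
G1 X2.00 Y0.00 E0.1557
G1 X1.73 Y1.00 E0.1817
G1 X1.00 Y1.73 E0.2076
G1 X0.00 Y2.00 E0.2336
G1 X-1.00 Y1.73 E0.2595
G1 X-1.73 Y1.00 E0.2854
G1 X-2.00 Y0.00 E0.3114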